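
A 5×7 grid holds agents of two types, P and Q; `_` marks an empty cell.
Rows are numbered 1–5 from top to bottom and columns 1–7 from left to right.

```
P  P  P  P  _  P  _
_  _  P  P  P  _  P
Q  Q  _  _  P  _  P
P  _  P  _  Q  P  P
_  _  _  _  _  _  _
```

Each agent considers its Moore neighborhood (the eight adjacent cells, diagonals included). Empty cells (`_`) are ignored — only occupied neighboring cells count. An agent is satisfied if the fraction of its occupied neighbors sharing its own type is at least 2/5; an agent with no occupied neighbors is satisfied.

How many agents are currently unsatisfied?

4

(1,1)P 1/1 ok
(1,2)P 3/3 ok
(1,3)P 4/4 ok
(1,4)P 4/4 ok
(1,6)P 2/2 ok
(2,3)P 4/5 ok
(2,4)P 5/5 ok
(2,5)P 4/4 ok
(2,7)P 2/2 ok
(3,1)Q 1/2 ok
(3,2)Q 1/4 unhappy
(3,5)P 3/4 ok
(3,7)P 3/3 ok
(4,1)P 0/2 unhappy
(4,3)P 0/1 unhappy
(4,5)Q 0/2 unhappy
(4,6)P 3/4 ok
(4,7)P 2/2 ok
Unsatisfied: (3,2), (4,1), (4,3), (4,5) — 4 in total.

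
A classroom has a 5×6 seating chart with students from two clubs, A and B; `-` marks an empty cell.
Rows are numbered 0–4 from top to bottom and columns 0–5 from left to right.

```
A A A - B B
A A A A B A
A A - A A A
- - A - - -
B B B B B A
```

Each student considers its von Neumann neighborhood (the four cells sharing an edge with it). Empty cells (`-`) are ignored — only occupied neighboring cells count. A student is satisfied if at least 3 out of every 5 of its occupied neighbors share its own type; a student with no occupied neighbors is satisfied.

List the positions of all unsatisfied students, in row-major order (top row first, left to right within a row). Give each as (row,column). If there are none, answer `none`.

(0,0)A 2/2 ok
(0,1)A 3/3 ok
(0,2)A 2/2 ok
(0,4)B 2/2 ok
(0,5)B 1/2 unhappy
(1,0)A 3/3 ok
(1,1)A 4/4 ok
(1,2)A 3/3 ok
(1,3)A 2/3 ok
(1,4)B 1/4 unhappy
(1,5)A 1/3 unhappy
(2,0)A 2/2 ok
(2,1)A 2/2 ok
(2,3)A 2/2 ok
(2,4)A 2/3 ok
(2,5)A 2/2 ok
(3,2)A 0/1 unhappy
(4,0)B 1/1 ok
(4,1)B 2/2 ok
(4,2)B 2/3 ok
(4,3)B 2/2 ok
(4,4)B 1/2 unhappy
(4,5)A 0/1 unhappy

(0,5), (1,4), (1,5), (3,2), (4,4), (4,5)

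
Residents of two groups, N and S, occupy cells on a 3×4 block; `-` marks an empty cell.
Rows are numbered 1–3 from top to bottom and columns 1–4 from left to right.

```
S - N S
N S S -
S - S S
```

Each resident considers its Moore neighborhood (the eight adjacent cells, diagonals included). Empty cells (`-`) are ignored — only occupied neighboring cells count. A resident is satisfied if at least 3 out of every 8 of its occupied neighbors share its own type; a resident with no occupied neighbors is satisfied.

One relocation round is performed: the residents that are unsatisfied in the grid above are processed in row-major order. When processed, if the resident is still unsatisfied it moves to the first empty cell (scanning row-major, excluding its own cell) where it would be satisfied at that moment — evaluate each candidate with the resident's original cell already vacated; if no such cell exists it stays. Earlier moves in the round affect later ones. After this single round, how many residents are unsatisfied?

2

Initially unsatisfied (in order): (1,3), (2,1).
  (1,3): no empty cell satisfies it; stays.
  (2,1): no empty cell satisfies it; stays.
Resulting grid:
S - N S
N S S -
S - S S
Unsatisfied now: (1,3), (2,1).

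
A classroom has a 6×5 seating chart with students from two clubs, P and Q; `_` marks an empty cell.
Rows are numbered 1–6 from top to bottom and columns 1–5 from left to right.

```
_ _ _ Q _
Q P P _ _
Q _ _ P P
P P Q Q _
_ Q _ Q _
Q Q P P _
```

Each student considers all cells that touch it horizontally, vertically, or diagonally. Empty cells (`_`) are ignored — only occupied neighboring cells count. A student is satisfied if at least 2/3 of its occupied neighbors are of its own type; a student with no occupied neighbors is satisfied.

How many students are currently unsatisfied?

14

Row 1: (1,4)Q 0/1 not
Row 2: (2,1)Q 1/2 not · (2,2)P 1/3 not · (2,3)P 2/3 satisfied
Row 3: (3,1)Q 1/4 not · (3,4)P 2/4 not · (3,5)P 1/2 not
Row 4: (4,1)P 1/3 not · (4,2)P 1/4 not · (4,3)Q 3/5 not · (4,4)Q 2/4 not
Row 5: (5,2)Q 3/6 not · (5,4)Q 2/4 not
Row 6: (6,1)Q 2/2 satisfied · (6,2)Q 2/3 satisfied · (6,3)P 1/4 not · (6,4)P 1/2 not
Unsatisfied: (1,4), (2,1), (2,2), (3,1), (3,4), (3,5), (4,1), (4,2), (4,3), (4,4), (5,2), (5,4), (6,3), (6,4) — 14 in total.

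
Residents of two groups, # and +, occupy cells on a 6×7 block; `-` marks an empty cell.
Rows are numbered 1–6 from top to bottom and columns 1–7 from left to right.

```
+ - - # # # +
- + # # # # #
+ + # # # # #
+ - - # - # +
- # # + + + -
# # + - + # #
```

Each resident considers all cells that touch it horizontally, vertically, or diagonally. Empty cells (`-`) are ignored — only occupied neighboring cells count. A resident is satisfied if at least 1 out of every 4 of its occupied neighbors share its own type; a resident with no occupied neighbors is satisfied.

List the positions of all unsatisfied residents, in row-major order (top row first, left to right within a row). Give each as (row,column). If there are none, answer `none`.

Row 1: (1,1)+ 1/1 ✓ · (1,4)# 4/4 ✓ · (1,5)# 5/5 ✓ · (1,6)# 4/5 ✓ · (1,7)+ 0/3 ✗
Row 2: (2,2)+ 3/5 ✓ · (2,3)# 4/6 ✓ · (2,4)# 7/7 ✓ · (2,5)# 8/8 ✓ · (2,6)# 7/8 ✓ · (2,7)# 4/5 ✓
Row 3: (3,1)+ 3/3 ✓ · (3,2)+ 3/5 ✓ · (3,3)# 4/6 ✓ · (3,4)# 6/6 ✓ · (3,5)# 7/7 ✓ · (3,6)# 6/7 ✓ · (3,7)# 4/5 ✓
Row 4: (4,1)+ 2/3 ✓ · (4,4)# 4/6 ✓ · (4,6)# 3/6 ✓ · (4,7)+ 1/4 ✓
Row 5: (5,2)# 3/5 ✓ · (5,3)# 3/5 ✓ · (5,4)+ 3/5 ✓ · (5,5)+ 3/6 ✓ · (5,6)+ 3/6 ✓
Row 6: (6,1)# 2/2 ✓ · (6,2)# 3/4 ✓ · (6,3)+ 1/4 ✓ · (6,5)+ 3/4 ✓ · (6,6)# 1/4 ✓ · (6,7)# 1/2 ✓

(1,7)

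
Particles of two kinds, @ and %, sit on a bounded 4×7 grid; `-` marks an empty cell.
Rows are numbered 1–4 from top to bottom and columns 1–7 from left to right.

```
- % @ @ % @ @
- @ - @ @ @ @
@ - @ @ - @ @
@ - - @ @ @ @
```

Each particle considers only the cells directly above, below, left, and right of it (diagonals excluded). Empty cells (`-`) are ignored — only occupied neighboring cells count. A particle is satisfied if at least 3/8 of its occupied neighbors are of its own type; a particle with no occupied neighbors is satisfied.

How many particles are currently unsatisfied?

Row 1: (1,2)% 0/2 unhappy · (1,3)@ 1/2 ok · (1,4)@ 2/3 ok · (1,5)% 0/3 unhappy · (1,6)@ 2/3 ok · (1,7)@ 2/2 ok
Row 2: (2,2)@ 0/1 unhappy · (2,4)@ 3/3 ok · (2,5)@ 2/3 ok · (2,6)@ 4/4 ok · (2,7)@ 3/3 ok
Row 3: (3,1)@ 1/1 ok · (3,3)@ 1/1 ok · (3,4)@ 3/3 ok · (3,6)@ 3/3 ok · (3,7)@ 3/3 ok
Row 4: (4,1)@ 1/1 ok · (4,4)@ 2/2 ok · (4,5)@ 2/2 ok · (4,6)@ 3/3 ok · (4,7)@ 2/2 ok
Unsatisfied: (1,2), (1,5), (2,2) — 3 in total.

3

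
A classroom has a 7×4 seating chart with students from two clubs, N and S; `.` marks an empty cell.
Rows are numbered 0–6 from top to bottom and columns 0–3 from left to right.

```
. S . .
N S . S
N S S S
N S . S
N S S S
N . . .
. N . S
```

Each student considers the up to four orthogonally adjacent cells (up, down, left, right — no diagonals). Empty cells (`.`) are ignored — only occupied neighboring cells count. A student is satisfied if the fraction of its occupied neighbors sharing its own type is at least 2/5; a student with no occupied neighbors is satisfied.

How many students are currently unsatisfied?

0

Row 0: (0,1)S 1/1 ✓
Row 1: (1,0)N 1/2 ✓ · (1,1)S 2/3 ✓ · (1,3)S 1/1 ✓
Row 2: (2,0)N 2/3 ✓ · (2,1)S 3/4 ✓ · (2,2)S 2/2 ✓ · (2,3)S 3/3 ✓
Row 3: (3,0)N 2/3 ✓ · (3,1)S 2/3 ✓ · (3,3)S 2/2 ✓
Row 4: (4,0)N 2/3 ✓ · (4,1)S 2/3 ✓ · (4,2)S 2/2 ✓ · (4,3)S 2/2 ✓
Row 5: (5,0)N 1/1 ✓
Row 6: (6,1)N 0/0 ✓ · (6,3)S 0/0 ✓
Every one meets the threshold.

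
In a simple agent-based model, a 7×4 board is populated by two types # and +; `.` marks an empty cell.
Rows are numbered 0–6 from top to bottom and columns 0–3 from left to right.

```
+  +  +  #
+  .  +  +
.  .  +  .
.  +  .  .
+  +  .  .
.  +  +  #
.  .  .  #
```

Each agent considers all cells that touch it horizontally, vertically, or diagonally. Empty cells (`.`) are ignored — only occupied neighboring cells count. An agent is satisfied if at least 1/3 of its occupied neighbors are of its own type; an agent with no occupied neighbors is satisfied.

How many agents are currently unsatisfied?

1

Row 0: (0,0)+ 2/2 ✓ · (0,1)+ 4/4 ✓ · (0,2)+ 3/4 ✓ · (0,3)# 0/3 ✗
Row 1: (1,0)+ 2/2 ✓ · (1,2)+ 4/5 ✓ · (1,3)+ 3/4 ✓
Row 2: (2,2)+ 3/3 ✓
Row 3: (3,1)+ 3/3 ✓
Row 4: (4,0)+ 3/3 ✓ · (4,1)+ 4/4 ✓
Row 5: (5,1)+ 3/3 ✓ · (5,2)+ 2/4 ✓ · (5,3)# 1/2 ✓
Row 6: (6,3)# 1/2 ✓
Unsatisfied: (0,3) — 1 in total.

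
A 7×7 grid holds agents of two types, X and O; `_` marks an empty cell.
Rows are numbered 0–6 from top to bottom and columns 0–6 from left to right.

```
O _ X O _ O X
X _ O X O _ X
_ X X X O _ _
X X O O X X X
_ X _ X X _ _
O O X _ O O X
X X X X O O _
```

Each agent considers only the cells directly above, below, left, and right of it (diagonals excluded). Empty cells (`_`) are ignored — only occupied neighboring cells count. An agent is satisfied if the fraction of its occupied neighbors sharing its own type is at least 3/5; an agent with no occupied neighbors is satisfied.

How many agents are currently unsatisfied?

Row 0: (0,0)O 0/1 ✗ · (0,2)X 0/2 ✗ · (0,3)O 0/2 ✗ · (0,5)O 0/1 ✗ · (0,6)X 1/2 ✗
Row 1: (1,0)X 0/1 ✗ · (1,2)O 0/3 ✗ · (1,3)X 1/4 ✗ · (1,4)O 1/2 ✗ · (1,6)X 1/1 ✓
Row 2: (2,1)X 2/2 ✓ · (2,2)X 2/4 ✗ · (2,3)X 2/4 ✗ · (2,4)O 1/3 ✗
Row 3: (3,0)X 1/1 ✓ · (3,1)X 3/4 ✓ · (3,2)O 1/3 ✗ · (3,3)O 1/4 ✗ · (3,4)X 2/4 ✗ · (3,5)X 2/2 ✓ · (3,6)X 1/1 ✓
Row 4: (4,1)X 1/2 ✗ · (4,3)X 1/2 ✗ · (4,4)X 2/3 ✓
Row 5: (5,0)O 1/2 ✗ · (5,1)O 1/4 ✗ · (5,2)X 1/2 ✗ · (5,4)O 2/3 ✓ · (5,5)O 2/3 ✓ · (5,6)X 0/1 ✗
Row 6: (6,0)X 1/2 ✗ · (6,1)X 2/3 ✓ · (6,2)X 3/3 ✓ · (6,3)X 1/2 ✗ · (6,4)O 2/3 ✓ · (6,5)O 2/2 ✓
Unsatisfied: (0,0), (0,2), (0,3), (0,5), (0,6), (1,0), (1,2), (1,3), (1,4), (2,2), (2,3), (2,4), (3,2), (3,3), (3,4), (4,1), (4,3), (5,0), (5,1), (5,2), (5,6), (6,0), (6,3) — 23 in total.

23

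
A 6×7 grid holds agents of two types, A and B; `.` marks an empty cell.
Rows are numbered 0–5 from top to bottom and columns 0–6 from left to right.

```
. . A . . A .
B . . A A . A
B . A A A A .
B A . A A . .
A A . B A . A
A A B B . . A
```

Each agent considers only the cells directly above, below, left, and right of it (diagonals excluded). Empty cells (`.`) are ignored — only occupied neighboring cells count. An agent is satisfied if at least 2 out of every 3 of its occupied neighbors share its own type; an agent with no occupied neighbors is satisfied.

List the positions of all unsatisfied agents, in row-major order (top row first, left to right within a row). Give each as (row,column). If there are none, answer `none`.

(3,0), (3,1), (4,3), (4,4), (5,2)

Row 0: (0,2)A 0/0 satisfied · (0,5)A 0/0 satisfied
Row 1: (1,0)B 1/1 satisfied · (1,3)A 2/2 satisfied · (1,4)A 2/2 satisfied · (1,6)A 0/0 satisfied
Row 2: (2,0)B 2/2 satisfied · (2,2)A 1/1 satisfied · (2,3)A 4/4 satisfied · (2,4)A 4/4 satisfied · (2,5)A 1/1 satisfied
Row 3: (3,0)B 1/3 not · (3,1)A 1/2 not · (3,3)A 2/3 satisfied · (3,4)A 3/3 satisfied
Row 4: (4,0)A 2/3 satisfied · (4,1)A 3/3 satisfied · (4,3)B 1/3 not · (4,4)A 1/2 not · (4,6)A 1/1 satisfied
Row 5: (5,0)A 2/2 satisfied · (5,1)A 2/3 satisfied · (5,2)B 1/2 not · (5,3)B 2/2 satisfied · (5,6)A 1/1 satisfied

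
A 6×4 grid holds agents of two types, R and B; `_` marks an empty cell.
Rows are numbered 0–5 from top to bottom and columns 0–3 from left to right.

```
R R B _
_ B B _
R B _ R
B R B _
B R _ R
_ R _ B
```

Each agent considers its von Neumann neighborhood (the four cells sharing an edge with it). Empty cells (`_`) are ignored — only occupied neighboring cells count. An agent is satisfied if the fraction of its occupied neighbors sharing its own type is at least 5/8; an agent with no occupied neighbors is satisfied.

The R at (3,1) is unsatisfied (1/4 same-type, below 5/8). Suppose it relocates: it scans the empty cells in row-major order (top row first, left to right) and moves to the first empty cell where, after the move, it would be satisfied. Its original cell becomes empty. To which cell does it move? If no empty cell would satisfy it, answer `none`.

(1,0)

Vacating (3,1). Empty cells in order:
  (0,3): 0/1 same-type → still unsatisfied.
  (1,0): 2/3 same-type → satisfied — stop here.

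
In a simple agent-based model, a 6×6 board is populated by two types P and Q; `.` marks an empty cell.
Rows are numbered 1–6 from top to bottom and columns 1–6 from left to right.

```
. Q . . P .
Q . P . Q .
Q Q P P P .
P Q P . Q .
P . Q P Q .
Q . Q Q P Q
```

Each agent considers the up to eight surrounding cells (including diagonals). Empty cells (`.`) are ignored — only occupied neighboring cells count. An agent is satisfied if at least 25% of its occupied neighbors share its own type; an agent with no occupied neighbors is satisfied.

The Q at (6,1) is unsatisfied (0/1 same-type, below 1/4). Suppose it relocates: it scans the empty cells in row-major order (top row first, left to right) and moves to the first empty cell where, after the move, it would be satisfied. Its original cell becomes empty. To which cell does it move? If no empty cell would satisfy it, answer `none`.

Vacating (6,1). Empty cells in order:
  (1,1): 2/2 same-type → satisfied — stop here.

(1,1)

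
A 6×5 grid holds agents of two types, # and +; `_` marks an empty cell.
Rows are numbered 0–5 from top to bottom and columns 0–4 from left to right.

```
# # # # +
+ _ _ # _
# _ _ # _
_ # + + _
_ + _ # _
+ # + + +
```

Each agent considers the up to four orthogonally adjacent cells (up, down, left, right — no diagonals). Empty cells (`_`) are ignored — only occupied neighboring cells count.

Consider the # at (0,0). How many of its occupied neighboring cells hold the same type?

1

Occupied neighbors of (0,0): (1,0)=+, (0,1)=#.
Same type (#): 1 of 2.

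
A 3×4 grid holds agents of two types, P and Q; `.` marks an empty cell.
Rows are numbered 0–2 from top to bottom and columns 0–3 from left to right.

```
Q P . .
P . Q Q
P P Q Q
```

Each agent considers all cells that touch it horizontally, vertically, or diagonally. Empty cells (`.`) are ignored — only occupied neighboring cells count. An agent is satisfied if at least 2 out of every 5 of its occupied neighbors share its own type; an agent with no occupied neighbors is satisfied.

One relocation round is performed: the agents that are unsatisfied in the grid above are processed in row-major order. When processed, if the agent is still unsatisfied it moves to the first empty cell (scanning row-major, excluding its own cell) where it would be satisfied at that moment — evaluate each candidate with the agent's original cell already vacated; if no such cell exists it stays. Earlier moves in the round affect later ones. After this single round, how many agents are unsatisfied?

Initially unsatisfied (in order): (0,0), (0,1).
  (0,0) → (0,2).
  (0,1) → (0,0).
Resulting grid:
P . Q .
P . Q Q
P P Q Q
All satisfied now.

0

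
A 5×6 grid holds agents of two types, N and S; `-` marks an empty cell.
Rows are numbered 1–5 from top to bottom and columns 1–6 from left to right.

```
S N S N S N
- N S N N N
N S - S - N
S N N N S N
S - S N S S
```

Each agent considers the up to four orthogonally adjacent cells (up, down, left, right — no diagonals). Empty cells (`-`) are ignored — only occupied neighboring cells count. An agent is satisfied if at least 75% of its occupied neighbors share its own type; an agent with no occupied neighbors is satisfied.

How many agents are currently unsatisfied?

23

Row 1: (1,1)S 0/1 ✗ · (1,2)N 1/3 ✗ · (1,3)S 1/3 ✗ · (1,4)N 1/3 ✗ · (1,5)S 0/3 ✗ · (1,6)N 1/2 ✗
Row 2: (2,2)N 1/3 ✗ · (2,3)S 1/3 ✗ · (2,4)N 2/4 ✗ · (2,5)N 2/3 ✗ · (2,6)N 3/3 ✓
Row 3: (3,1)N 0/2 ✗ · (3,2)S 0/3 ✗ · (3,4)S 0/2 ✗ · (3,6)N 2/2 ✓
Row 4: (4,1)S 1/3 ✗ · (4,2)N 1/3 ✗ · (4,3)N 2/3 ✗ · (4,4)N 2/4 ✗ · (4,5)S 1/3 ✗ · (4,6)N 1/3 ✗
Row 5: (5,1)S 1/1 ✓ · (5,3)S 0/2 ✗ · (5,4)N 1/3 ✗ · (5,5)S 2/3 ✗ · (5,6)S 1/2 ✗
Unsatisfied: (1,1), (1,2), (1,3), (1,4), (1,5), (1,6), (2,2), (2,3), (2,4), (2,5), (3,1), (3,2), (3,4), (4,1), (4,2), (4,3), (4,4), (4,5), (4,6), (5,3), (5,4), (5,5), (5,6) — 23 in total.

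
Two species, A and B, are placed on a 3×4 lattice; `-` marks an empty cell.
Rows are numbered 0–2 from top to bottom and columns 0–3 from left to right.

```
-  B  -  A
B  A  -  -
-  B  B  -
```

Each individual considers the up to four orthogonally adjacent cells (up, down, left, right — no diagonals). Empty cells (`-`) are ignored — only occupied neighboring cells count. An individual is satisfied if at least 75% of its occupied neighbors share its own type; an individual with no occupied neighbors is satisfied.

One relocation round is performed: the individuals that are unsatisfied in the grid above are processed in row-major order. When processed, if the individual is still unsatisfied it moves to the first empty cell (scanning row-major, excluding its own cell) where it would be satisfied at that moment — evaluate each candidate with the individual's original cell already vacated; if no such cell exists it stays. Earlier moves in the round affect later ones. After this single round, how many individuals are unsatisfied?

Initially unsatisfied (in order): (0,1), (1,0), (1,1), (2,1).
  (0,1) → (0,0).
  (1,0) → (2,0).
  (1,1) → (0,2).
  (2,1): now satisfied by earlier moves; stays.
Resulting grid:
B - A A
- - - -
B B B -
All satisfied now.

0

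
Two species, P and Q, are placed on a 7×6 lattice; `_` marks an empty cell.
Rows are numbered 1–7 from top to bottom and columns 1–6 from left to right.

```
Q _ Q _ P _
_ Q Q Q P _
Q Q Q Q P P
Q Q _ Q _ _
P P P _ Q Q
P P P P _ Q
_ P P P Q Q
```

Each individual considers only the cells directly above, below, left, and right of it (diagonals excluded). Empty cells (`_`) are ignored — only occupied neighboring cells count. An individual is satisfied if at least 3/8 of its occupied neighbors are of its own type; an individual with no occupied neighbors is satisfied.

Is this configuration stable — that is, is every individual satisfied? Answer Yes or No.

Yes

Row 1: (1,1)Q 0/0 ✓ · (1,3)Q 1/1 ✓ · (1,5)P 1/1 ✓
Row 2: (2,2)Q 2/2 ✓ · (2,3)Q 4/4 ✓ · (2,4)Q 2/3 ✓ · (2,5)P 2/3 ✓
Row 3: (3,1)Q 2/2 ✓ · (3,2)Q 4/4 ✓ · (3,3)Q 3/3 ✓ · (3,4)Q 3/4 ✓ · (3,5)P 2/3 ✓ · (3,6)P 1/1 ✓
Row 4: (4,1)Q 2/3 ✓ · (4,2)Q 2/3 ✓ · (4,4)Q 1/1 ✓
Row 5: (5,1)P 2/3 ✓ · (5,2)P 3/4 ✓ · (5,3)P 2/2 ✓ · (5,5)Q 1/1 ✓ · (5,6)Q 2/2 ✓
Row 6: (6,1)P 2/2 ✓ · (6,2)P 4/4 ✓ · (6,3)P 4/4 ✓ · (6,4)P 2/2 ✓ · (6,6)Q 2/2 ✓
Row 7: (7,2)P 2/2 ✓ · (7,3)P 3/3 ✓ · (7,4)P 2/3 ✓ · (7,5)Q 1/2 ✓ · (7,6)Q 2/2 ✓
All meet the threshold, so the configuration is stable.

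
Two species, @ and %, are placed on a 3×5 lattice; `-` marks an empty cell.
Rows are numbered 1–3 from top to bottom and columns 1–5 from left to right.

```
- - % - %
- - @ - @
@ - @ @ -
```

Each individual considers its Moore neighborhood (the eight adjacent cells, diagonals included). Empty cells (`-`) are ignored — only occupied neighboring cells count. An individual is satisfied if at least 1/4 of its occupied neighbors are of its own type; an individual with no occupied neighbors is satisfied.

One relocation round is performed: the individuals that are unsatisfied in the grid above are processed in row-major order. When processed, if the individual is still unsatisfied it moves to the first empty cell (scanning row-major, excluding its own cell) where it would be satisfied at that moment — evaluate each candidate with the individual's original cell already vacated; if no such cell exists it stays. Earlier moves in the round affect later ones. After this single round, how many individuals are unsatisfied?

Initially unsatisfied (in order): (1,3), (1,5).
  (1,3) → (1,1).
  (1,5) → (1,2).
Resulting grid:
% % - - -
- - @ - @
@ - @ @ -
All satisfied now.

0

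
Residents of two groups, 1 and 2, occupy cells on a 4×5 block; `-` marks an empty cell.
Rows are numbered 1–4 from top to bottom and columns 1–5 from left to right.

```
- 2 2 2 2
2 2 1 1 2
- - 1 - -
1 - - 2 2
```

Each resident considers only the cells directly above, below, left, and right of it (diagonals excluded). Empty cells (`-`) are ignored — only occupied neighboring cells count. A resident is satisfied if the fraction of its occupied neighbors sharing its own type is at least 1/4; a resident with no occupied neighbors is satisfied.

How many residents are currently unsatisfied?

0

Row 1: (1,2)2 2/2 satisfied · (1,3)2 2/3 satisfied · (1,4)2 2/3 satisfied · (1,5)2 2/2 satisfied
Row 2: (2,1)2 1/1 satisfied · (2,2)2 2/3 satisfied · (2,3)1 2/4 satisfied · (2,4)1 1/3 satisfied · (2,5)2 1/2 satisfied
Row 3: (3,3)1 1/1 satisfied
Row 4: (4,1)1 0/0 satisfied · (4,4)2 1/1 satisfied · (4,5)2 1/1 satisfied
Every one meets the threshold.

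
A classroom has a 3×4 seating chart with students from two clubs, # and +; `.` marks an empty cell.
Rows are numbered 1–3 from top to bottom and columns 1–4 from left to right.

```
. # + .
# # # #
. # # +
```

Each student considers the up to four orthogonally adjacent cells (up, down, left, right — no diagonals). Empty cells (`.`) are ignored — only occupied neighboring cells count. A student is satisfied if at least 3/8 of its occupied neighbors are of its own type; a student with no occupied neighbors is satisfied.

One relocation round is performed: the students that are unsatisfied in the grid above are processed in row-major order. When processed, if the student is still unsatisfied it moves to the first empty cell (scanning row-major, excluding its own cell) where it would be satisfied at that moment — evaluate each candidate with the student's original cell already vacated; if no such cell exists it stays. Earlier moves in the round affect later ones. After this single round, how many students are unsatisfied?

Initially unsatisfied (in order): (1,3), (3,4).
  (1,3): no empty cell satisfies it; stays.
  (3,4) → (1,4).
Resulting grid:
. # + +
# # # #
. # # .
Unsatisfied now: (1,3).

1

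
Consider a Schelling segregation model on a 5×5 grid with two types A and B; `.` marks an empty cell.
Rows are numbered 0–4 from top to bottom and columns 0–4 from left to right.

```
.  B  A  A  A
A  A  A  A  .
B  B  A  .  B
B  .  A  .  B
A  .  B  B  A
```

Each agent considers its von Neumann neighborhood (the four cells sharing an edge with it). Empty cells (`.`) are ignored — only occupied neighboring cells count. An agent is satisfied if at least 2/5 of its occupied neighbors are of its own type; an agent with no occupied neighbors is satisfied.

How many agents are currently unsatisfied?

4

(0,1)B 0/2 ✗
(0,2)A 2/3 ✓
(0,3)A 3/3 ✓
(0,4)A 1/1 ✓
(1,0)A 1/2 ✓
(1,1)A 2/4 ✓
(1,2)A 4/4 ✓
(1,3)A 2/2 ✓
(2,0)B 2/3 ✓
(2,1)B 1/3 ✗
(2,2)A 2/3 ✓
(2,4)B 1/1 ✓
(3,0)B 1/2 ✓
(3,2)A 1/2 ✓
(3,4)B 1/2 ✓
(4,0)A 0/1 ✗
(4,2)B 1/2 ✓
(4,3)B 1/2 ✓
(4,4)A 0/2 ✗
Unsatisfied: (0,1), (2,1), (4,0), (4,4) — 4 in total.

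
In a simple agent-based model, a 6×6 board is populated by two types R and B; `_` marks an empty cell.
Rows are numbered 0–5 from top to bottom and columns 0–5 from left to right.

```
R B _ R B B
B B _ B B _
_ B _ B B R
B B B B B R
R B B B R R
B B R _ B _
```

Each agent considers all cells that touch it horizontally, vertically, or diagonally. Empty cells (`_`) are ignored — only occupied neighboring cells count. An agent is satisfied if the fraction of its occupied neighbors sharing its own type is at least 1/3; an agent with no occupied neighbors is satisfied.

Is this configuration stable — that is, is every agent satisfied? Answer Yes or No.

No

Row 0: (0,0)R 0/3 not · (0,1)B 2/3 satisfied · (0,3)R 0/3 not · (0,4)B 3/4 satisfied · (0,5)B 2/2 satisfied
Row 1: (1,0)B 3/4 satisfied · (1,1)B 3/4 satisfied · (1,3)B 4/5 satisfied · (1,4)B 5/7 satisfied
Row 2: (2,1)B 5/5 satisfied · (2,3)B 6/6 satisfied · (2,4)B 5/7 satisfied · (2,5)R 1/4 not
Row 3: (3,0)B 3/4 satisfied · (3,1)B 5/6 satisfied · (3,2)B 7/7 satisfied · (3,3)B 6/7 satisfied · (3,4)B 4/8 satisfied · (3,5)R 3/5 satisfied
Row 4: (4,0)R 0/5 not · (4,1)B 6/8 satisfied · (4,2)B 6/7 satisfied · (4,3)B 5/7 satisfied · (4,4)R 2/6 satisfied · (4,5)R 2/4 satisfied
Row 5: (5,0)B 2/3 satisfied · (5,1)B 3/5 satisfied · (5,2)R 0/4 not · (5,4)B 1/3 satisfied
For instance (0,0) has only 0/3 same-type neighbors, below 1/3.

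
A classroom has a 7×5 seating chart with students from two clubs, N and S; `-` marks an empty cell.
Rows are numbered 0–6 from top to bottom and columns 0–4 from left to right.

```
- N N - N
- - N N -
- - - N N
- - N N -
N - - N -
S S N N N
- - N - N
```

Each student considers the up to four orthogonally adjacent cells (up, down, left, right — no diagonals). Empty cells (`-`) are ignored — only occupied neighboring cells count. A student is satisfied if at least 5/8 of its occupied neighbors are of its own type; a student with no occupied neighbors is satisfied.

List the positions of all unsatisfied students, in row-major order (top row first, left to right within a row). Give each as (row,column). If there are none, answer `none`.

(4,0), (5,0), (5,1)

Row 0: (0,1)N 1/1 ✓ · (0,2)N 2/2 ✓ · (0,4)N 0/0 ✓
Row 1: (1,2)N 2/2 ✓ · (1,3)N 2/2 ✓
Row 2: (2,3)N 3/3 ✓ · (2,4)N 1/1 ✓
Row 3: (3,2)N 1/1 ✓ · (3,3)N 3/3 ✓
Row 4: (4,0)N 0/1 ✗ · (4,3)N 2/2 ✓
Row 5: (5,0)S 1/2 ✗ · (5,1)S 1/2 ✗ · (5,2)N 2/3 ✓ · (5,3)N 3/3 ✓ · (5,4)N 2/2 ✓
Row 6: (6,2)N 1/1 ✓ · (6,4)N 1/1 ✓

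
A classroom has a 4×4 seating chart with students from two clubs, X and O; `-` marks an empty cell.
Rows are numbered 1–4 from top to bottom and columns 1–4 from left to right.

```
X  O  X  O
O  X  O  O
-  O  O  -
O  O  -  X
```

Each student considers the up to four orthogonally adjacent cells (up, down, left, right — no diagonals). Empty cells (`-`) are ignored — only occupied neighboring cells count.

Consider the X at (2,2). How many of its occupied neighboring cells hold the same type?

0

Occupied neighbors of (2,2): (1,2)=O, (3,2)=O, (2,1)=O, (2,3)=O.
Same type (X): 0 of 4.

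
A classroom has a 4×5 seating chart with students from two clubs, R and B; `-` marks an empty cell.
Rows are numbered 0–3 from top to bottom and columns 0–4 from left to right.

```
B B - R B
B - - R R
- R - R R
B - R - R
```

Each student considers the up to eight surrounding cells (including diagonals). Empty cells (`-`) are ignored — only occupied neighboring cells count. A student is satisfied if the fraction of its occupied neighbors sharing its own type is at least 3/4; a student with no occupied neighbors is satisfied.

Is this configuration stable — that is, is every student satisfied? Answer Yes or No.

No

Row 0: (0,0)B 2/2 ✓ · (0,1)B 2/2 ✓ · (0,3)R 2/3 ✗ · (0,4)B 0/3 ✗
Row 1: (1,0)B 2/3 ✗ · (1,3)R 4/5 ✓ · (1,4)R 4/5 ✓
Row 2: (2,1)R 1/3 ✗ · (2,3)R 5/5 ✓ · (2,4)R 4/4 ✓
Row 3: (3,0)B 0/1 ✗ · (3,2)R 2/2 ✓ · (3,4)R 2/2 ✓
For instance (0,3) has only 2/3 same-type neighbors, below 3/4.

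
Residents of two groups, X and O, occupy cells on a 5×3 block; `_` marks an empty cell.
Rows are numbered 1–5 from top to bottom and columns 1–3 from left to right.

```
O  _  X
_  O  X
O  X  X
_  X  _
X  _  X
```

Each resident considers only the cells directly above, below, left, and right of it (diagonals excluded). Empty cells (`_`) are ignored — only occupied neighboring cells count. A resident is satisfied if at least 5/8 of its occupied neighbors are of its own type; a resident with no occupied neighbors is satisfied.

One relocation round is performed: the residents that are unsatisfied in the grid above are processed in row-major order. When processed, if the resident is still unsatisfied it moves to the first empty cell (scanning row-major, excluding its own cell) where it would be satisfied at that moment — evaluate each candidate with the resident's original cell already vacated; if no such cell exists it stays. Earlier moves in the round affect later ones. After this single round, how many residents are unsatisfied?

Initially unsatisfied (in order): (2,2), (3,1), (3,2).
  (2,2) → (2,1).
  (3,1): no empty cell satisfies it; stays.
  (3,2): now satisfied by earlier moves; stays.
Resulting grid:
O _ X
O _ X
O X X
_ X _
X _ X
Unsatisfied now: (3,1).

1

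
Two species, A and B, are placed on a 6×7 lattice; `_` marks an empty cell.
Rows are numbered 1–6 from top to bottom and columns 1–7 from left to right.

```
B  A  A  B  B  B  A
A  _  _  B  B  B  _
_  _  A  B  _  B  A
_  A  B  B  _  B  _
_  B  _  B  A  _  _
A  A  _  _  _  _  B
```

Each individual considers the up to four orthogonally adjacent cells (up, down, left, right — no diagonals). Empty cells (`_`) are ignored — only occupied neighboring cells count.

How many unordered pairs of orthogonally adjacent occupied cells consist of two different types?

11

Scan each occupied cell's neighbors to the right and below so each pair is counted once.
From row 1: 4 unlike of 10 pairs (running 4/10).
From row 2: 0 unlike of 4 pairs (running 4/14).
From row 3: 3 unlike of 5 pairs (running 7/19).
From row 4: 2 unlike of 4 pairs (running 9/23).
From row 5: 2 unlike of 2 pairs (running 11/25).
From row 6: 0 unlike of 1 pairs (running 11/26).
Total adjacent occupied pairs: 26; unlike-type pairs: 11.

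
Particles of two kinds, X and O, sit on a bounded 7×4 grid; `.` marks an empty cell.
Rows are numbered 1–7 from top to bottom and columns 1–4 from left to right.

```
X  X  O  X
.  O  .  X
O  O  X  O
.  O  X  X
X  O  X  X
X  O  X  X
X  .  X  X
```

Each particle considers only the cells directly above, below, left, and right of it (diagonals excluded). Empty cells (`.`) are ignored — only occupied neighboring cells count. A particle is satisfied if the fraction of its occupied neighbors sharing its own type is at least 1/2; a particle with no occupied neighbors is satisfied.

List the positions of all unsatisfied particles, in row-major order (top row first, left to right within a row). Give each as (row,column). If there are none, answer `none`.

Row 1: (1,1)X 1/1 ok · (1,2)X 1/3 unhappy · (1,3)O 0/2 unhappy · (1,4)X 1/2 ok
Row 2: (2,2)O 1/2 ok · (2,4)X 1/2 ok
Row 3: (3,1)O 1/1 ok · (3,2)O 3/4 ok · (3,3)X 1/3 unhappy · (3,4)O 0/3 unhappy
Row 4: (4,2)O 2/3 ok · (4,3)X 3/4 ok · (4,4)X 2/3 ok
Row 5: (5,1)X 1/2 ok · (5,2)O 2/4 ok · (5,3)X 3/4 ok · (5,4)X 3/3 ok
Row 6: (6,1)X 2/3 ok · (6,2)O 1/3 unhappy · (6,3)X 3/4 ok · (6,4)X 3/3 ok
Row 7: (7,1)X 1/1 ok · (7,3)X 2/2 ok · (7,4)X 2/2 ok

(1,2), (1,3), (3,3), (3,4), (6,2)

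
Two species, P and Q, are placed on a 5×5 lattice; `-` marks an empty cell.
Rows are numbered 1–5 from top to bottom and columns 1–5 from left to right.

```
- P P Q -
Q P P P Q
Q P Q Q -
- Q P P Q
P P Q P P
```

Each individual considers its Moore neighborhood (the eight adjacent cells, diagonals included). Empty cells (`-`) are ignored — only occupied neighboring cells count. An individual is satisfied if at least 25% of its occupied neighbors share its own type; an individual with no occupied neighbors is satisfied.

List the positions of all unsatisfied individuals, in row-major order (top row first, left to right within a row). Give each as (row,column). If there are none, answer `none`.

Row 1: (1,2)P 3/4 satisfied · (1,3)P 4/5 satisfied · (1,4)Q 1/4 satisfied
Row 2: (2,1)Q 1/4 satisfied · (2,2)P 4/7 satisfied · (2,3)P 5/8 satisfied · (2,4)P 2/6 satisfied · (2,5)Q 2/3 satisfied
Row 3: (3,1)Q 2/4 satisfied · (3,2)P 3/7 satisfied · (3,3)Q 2/8 satisfied · (3,4)Q 3/7 satisfied
Row 4: (4,2)Q 3/7 satisfied · (4,3)P 4/8 satisfied · (4,4)P 3/7 satisfied · (4,5)Q 1/4 satisfied
Row 5: (5,1)P 1/2 satisfied · (5,2)P 2/4 satisfied · (5,3)Q 1/5 not · (5,4)P 3/5 satisfied · (5,5)P 2/3 satisfied

(5,3)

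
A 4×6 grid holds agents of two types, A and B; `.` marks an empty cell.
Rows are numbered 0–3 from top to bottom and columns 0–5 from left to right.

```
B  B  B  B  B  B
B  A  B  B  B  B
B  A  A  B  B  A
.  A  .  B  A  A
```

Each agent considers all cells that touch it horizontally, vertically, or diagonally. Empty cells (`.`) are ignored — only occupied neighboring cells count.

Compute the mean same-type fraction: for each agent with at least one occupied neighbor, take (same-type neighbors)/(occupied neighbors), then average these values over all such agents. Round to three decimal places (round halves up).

Row 0: (0,0)B 2/3 · (0,1)B 4/5 · (0,2)B 4/5 · (0,3)B 5/5 · (0,4)B 5/5 · (0,5)B 3/3
Row 1: (1,0)B 3/5 · (1,1)A 2/8 · (1,2)B 5/8 · (1,3)B 7/8 · (1,4)B 7/8 · (1,5)B 4/5
Row 2: (2,0)B 1/4 · (2,1)A 3/6 · (2,2)A 3/7 · (2,3)B 5/7 · (2,4)B 5/8 · (2,5)A 2/5
Row 3: (3,1)A 2/3 · (3,3)B 2/4 · (3,4)A 2/5 · (3,5)A 2/3
Sum over 22 agents: 2/3 + 4/5 + 4/5 + 5/5 + 5/5 + 3/3 + 3/5 + 2/8 + 5/8 + 7/8 + 7/8 + 4/5 + 1/4 + 3/6 + 3/7 + 5/7 + 5/8 + 2/5 + 2/3 + 2/4 + 2/5 + 2/3 = 1011/70; mean = 1011/70 ÷ 22 = 1011/1540 = 0.656493… → 0.656.

0.656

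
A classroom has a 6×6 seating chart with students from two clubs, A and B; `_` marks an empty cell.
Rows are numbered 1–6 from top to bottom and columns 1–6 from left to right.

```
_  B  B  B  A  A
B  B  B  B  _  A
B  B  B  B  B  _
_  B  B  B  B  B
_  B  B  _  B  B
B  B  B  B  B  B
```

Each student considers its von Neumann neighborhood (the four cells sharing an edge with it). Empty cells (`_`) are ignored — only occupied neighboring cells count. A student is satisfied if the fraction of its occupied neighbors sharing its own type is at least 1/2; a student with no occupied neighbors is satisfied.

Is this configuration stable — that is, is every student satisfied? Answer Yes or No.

Yes

Row 1: (1,2)B 2/2 ✓ · (1,3)B 3/3 ✓ · (1,4)B 2/3 ✓ · (1,5)A 1/2 ✓ · (1,6)A 2/2 ✓
Row 2: (2,1)B 2/2 ✓ · (2,2)B 4/4 ✓ · (2,3)B 4/4 ✓ · (2,4)B 3/3 ✓ · (2,6)A 1/1 ✓
Row 3: (3,1)B 2/2 ✓ · (3,2)B 4/4 ✓ · (3,3)B 4/4 ✓ · (3,4)B 4/4 ✓ · (3,5)B 2/2 ✓
Row 4: (4,2)B 3/3 ✓ · (4,3)B 4/4 ✓ · (4,4)B 3/3 ✓ · (4,5)B 4/4 ✓ · (4,6)B 2/2 ✓
Row 5: (5,2)B 3/3 ✓ · (5,3)B 3/3 ✓ · (5,5)B 3/3 ✓ · (5,6)B 3/3 ✓
Row 6: (6,1)B 1/1 ✓ · (6,2)B 3/3 ✓ · (6,3)B 3/3 ✓ · (6,4)B 2/2 ✓ · (6,5)B 3/3 ✓ · (6,6)B 2/2 ✓
All meet the threshold, so the configuration is stable.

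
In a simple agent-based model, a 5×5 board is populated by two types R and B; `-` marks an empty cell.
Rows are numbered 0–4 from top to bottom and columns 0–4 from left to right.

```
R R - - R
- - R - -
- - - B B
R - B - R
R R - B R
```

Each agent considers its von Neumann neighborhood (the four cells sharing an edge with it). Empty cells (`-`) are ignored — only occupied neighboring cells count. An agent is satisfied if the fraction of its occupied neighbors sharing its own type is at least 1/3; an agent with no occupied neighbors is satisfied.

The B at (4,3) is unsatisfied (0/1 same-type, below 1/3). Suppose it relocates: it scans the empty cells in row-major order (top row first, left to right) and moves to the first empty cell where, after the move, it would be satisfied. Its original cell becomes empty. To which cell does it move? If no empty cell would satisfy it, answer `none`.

(1,3)

Vacating (4,3). Empty cells in order:
  (0,2): 0/2 same-type → still unsatisfied.
  (0,3): 0/1 same-type → still unsatisfied.
  (1,0): 0/1 same-type → still unsatisfied.
  (1,1): 0/2 same-type → still unsatisfied.
  (1,3): 1/2 same-type → satisfied — stop here.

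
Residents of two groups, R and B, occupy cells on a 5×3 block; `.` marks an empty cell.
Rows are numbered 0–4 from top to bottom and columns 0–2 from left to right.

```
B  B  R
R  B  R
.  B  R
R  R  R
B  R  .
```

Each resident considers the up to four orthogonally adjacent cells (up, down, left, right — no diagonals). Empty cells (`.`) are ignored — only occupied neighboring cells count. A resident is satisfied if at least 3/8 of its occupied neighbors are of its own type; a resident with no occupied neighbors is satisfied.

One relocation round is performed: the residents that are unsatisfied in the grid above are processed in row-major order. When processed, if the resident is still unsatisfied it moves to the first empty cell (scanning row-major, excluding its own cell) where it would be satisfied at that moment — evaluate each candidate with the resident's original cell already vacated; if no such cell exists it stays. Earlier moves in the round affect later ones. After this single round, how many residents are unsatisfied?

Initially unsatisfied (in order): (1,0), (2,1), (4,0).
  (1,0) → (2,0).
  (2,1) → (1,0).
  (4,0): no empty cell satisfies it; stays.
Resulting grid:
B B R
B B R
R . R
R R R
B R .
Unsatisfied now: (4,0).

1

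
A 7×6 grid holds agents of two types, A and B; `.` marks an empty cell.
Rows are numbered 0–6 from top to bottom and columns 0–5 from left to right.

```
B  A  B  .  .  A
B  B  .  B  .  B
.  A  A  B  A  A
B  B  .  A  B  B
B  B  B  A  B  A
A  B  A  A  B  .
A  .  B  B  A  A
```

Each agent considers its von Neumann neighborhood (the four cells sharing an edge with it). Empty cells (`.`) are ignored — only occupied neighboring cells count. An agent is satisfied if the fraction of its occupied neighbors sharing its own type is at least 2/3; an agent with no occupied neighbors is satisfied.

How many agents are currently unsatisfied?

(0,0)B 1/2 not
(0,1)A 0/3 not
(0,2)B 0/1 not
(0,5)A 0/1 not
(1,0)B 2/2 satisfied
(1,1)B 1/3 not
(1,3)B 1/1 satisfied
(1,5)B 0/2 not
(2,1)A 1/3 not
(2,2)A 1/2 not
(2,3)B 1/4 not
(2,4)A 1/3 not
(2,5)A 1/3 not
(3,0)B 2/2 satisfied
(3,1)B 2/3 satisfied
(3,3)A 1/3 not
(3,4)B 2/4 not
(3,5)B 1/3 not
(4,0)B 2/3 satisfied
(4,1)B 4/4 satisfied
(4,2)B 1/3 not
(4,3)A 2/4 not
(4,4)B 2/4 not
(4,5)A 0/2 not
(5,0)A 1/3 not
(5,1)B 1/3 not
(5,2)A 1/4 not
(5,3)A 2/4 not
(5,4)B 1/3 not
(6,0)A 1/1 satisfied
(6,2)B 1/2 not
(6,3)B 1/3 not
(6,4)A 1/3 not
(6,5)A 1/1 satisfied
Unsatisfied: (0,0), (0,1), (0,2), (0,5), (1,1), (1,5), (2,1), (2,2), (2,3), (2,4), (2,5), (3,3), (3,4), (3,5), (4,2), (4,3), (4,4), (4,5), (5,0), (5,1), (5,2), (5,3), (5,4), (6,2), (6,3), (6,4) — 26 in total.

26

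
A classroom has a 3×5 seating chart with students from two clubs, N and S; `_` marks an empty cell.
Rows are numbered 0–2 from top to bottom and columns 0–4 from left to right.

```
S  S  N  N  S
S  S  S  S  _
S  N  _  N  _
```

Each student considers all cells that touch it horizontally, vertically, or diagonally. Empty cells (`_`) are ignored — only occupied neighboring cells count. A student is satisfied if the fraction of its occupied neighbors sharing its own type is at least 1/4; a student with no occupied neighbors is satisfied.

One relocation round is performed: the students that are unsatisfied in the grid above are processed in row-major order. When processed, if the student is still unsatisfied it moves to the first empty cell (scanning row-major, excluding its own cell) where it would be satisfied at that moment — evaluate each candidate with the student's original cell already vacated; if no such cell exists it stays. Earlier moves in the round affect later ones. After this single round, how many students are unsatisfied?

Initially unsatisfied (in order): (0,2), (2,1), (2,3).
  (0,2) → (1,4).
  (2,1) → (2,2).
  (2,3): now satisfied by earlier moves; stays.
Resulting grid:
S S _ N S
S S S S N
S _ N N _
All satisfied now.

0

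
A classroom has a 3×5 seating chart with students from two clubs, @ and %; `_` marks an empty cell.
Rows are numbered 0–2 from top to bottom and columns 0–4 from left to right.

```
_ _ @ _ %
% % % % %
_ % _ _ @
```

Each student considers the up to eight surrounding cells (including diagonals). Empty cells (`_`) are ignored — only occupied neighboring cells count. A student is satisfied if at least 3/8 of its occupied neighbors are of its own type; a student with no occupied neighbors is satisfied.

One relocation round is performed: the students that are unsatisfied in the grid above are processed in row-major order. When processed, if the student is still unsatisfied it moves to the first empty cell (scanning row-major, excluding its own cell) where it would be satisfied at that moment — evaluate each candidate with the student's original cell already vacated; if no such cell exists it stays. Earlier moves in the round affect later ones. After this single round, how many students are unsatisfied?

2

Initially unsatisfied (in order): (0,2), (2,4).
  (0,2): no empty cell satisfies it; stays.
  (2,4): no empty cell satisfies it; stays.
Resulting grid:
_ _ @ _ %
% % % % %
_ % _ _ @
Unsatisfied now: (0,2), (2,4).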